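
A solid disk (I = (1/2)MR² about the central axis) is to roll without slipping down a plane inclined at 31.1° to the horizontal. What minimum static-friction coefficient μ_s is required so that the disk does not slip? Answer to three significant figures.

μ_min ≈ 0.201

With I = (1/2)MR², the ratio k = I/(MR²) is 0.5.
Newton's second law down the slope: Mg sinθ − f = Ma. The torque equation fR = Iα (with α = a/R) gives f = kMa.
These give a = g sinθ/(1+k) and the required friction f = kMg sinθ/(1+k).
With N = Mg cosθ, the no-slip condition f ≤ μN gives μ_min = f/N = k tanθ/(1+k).
μ_min = 0.5 × tan31.1° / 1.5 ≈ 0.201.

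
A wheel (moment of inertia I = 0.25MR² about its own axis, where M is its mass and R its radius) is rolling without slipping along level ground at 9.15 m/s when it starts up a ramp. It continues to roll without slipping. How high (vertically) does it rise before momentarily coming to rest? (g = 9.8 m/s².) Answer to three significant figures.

For this body I = 0.25MR², i.e. k = I/(MR²) = 0.25.
Pure rolling means v = ωR; then KE = ½Mv² + ½I(v/R)² = ½(1+k)Mv² = (5/8)Mv².
All of this converts to potential energy at the highest point: (5/8)Mv₀² = Mgh.
Thus h = (1+k)v₀²/(2g) = 1.25 × 9.15² / (2 × 9.8) ≈ 5.34 m.

h ≈ 5.34 m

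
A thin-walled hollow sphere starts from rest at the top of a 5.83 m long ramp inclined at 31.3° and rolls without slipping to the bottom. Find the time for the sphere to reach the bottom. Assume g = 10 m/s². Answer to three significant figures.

t ≈ 1.93 s

For this body I = (2/3)MR², i.e. k = I/(MR²) = 2/3.
Translational: Mg sinθ − f = Ma. Rotational about the CM: fR = Iα = kMRa, so f = kMa.
Hence a = g sinθ/(1+k) = 10×sin31.3°/1.667 = 3.117 m/s².
Starting from rest, L = ½at², so t = √(2L/a) = √(2×5.83/3.117) ≈ 1.93 s.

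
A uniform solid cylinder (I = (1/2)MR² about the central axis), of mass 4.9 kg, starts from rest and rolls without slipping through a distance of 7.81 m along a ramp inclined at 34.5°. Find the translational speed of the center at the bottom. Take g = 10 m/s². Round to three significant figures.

v ≈ 7.68 m/s

The moment of inertia is (1/2)MR², giving k ≡ I/(MR²) = 0.5.
Since it rolls without slipping, ω = v/R and KE = ½Mv² + ½Iω² = ½(1+k)Mv² = (3/4)Mv².
The vertical drop is h = L sinθ = 7.81 × sin34.5° = 4.424 m.
Setting Mgh = (3/4)Mv² gives v = √(2gh/(1+k)) = √(2·10·4.424/1.5) ≈ 7.68 m/s.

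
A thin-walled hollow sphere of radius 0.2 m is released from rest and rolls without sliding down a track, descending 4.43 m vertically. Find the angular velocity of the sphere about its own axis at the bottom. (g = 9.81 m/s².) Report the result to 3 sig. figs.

ω ≈ 36.1 rad/s

With I = (2/3)MR², the ratio k = I/(MR²) is 2/3.
Since it rolls without slipping, ω = v/R and KE = ½Mv² + ½Iω² = ½(1+k)Mv² = (5/6)Mv².
Energy conservation Mgh = ½(1+k)Mv² gives v = √(2gh/(1+k)) = √(2 × 9.81 × 4.43 / 1.667) = 7.221 m/s.
The angular speed follows from ω = v/R = 7.221/0.2 ≈ 36.1 rad/s.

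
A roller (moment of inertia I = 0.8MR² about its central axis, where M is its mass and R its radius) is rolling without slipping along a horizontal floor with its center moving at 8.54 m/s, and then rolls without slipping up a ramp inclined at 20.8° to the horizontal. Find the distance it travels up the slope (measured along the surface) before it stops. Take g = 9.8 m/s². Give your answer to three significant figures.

d ≈ 18.9 m

With I = 0.8MR², the ratio k = I/(MR²) is 0.8.
Rolling without slipping gives ω = v/R, so the total kinetic energy is ½Mv² + ½Iω² = ½(1+k)Mv² = (9/10)Mv².
Setting this equal to Mgh gives the vertical rise h = (1+k)v₀²/(2g) = 1.8×8.54²/(2×9.8) = 6.698 m.
Along the incline, d = h/sinθ = 6.698/sin20.8° ≈ 18.9 m.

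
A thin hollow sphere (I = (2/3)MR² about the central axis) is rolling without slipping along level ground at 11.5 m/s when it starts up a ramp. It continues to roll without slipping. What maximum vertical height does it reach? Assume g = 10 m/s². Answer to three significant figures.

For this body I = (2/3)MR², i.e. k = I/(MR²) = 2/3.
Since it rolls without slipping, ω = v/R and KE = ½Mv² + ½Iω² = ½(1+k)Mv² = (5/6)Mv².
All of this converts to potential energy at the highest point: (5/6)Mv₀² = Mgh.
Thus h = (1+k)v₀²/(2g) = 1.667 × 11.5² / (2 × 10) ≈ 11.0 m.

h ≈ 11.0 m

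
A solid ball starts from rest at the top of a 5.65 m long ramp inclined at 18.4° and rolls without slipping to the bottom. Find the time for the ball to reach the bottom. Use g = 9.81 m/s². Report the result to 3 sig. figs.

t ≈ 2.26 s

With I = (2/5)MR², the ratio k = I/(MR²) is 0.4.
Translational: Mg sinθ − f = Ma. Rotational about the CM: fR = Iα = kMRa, so f = kMa.
Hence a = g sinθ/(1+k) = 9.81×sin18.4°/1.4 = 2.212 m/s².
Starting from rest, L = ½at², so t = √(2L/a) = √(2×5.65/2.212) ≈ 2.26 s.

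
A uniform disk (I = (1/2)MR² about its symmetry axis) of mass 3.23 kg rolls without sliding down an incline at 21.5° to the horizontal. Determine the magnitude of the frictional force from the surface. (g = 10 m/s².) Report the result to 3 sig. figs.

f ≈ 3.95 N

For this body I = (1/2)MR², i.e. k = I/(MR²) = 0.5.
Newton's second law down the slope: Mg sinθ − f = Ma. The torque equation fR = Iα (with α = a/R) gives f = kMa.
Combining, a = g sinθ/(1+k) and f = kMa = kMg sinθ/(1+k).
f = 0.5 × 3.23 × 10 × sin21.5° / 1.5 ≈ 3.95 N.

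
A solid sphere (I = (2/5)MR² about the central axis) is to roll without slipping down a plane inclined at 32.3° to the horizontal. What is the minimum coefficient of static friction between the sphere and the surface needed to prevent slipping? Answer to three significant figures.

Here I = (2/5)MR², so the shape factor k = I/(MR²) = 0.4.
Along the incline Mg sinθ − f = Ma, and torque about the center fR = Iα = kMR²(a/R) gives f = kMa.
These give a = g sinθ/(1+k) and the required friction f = kMg sinθ/(1+k).
With N = Mg cosθ, the no-slip condition f ≤ μN gives μ_min = f/N = k tanθ/(1+k).
μ_min = 0.4 × tan32.3° / 1.4 ≈ 0.181.

μ_min ≈ 0.181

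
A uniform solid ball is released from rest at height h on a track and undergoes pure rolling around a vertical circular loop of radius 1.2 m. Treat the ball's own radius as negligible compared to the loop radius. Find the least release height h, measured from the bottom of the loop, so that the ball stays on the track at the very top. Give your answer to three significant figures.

h_min ≈ 3.24 m

Here I = (2/5)MR², so the shape factor k = I/(MR²) = 0.4.
At the top of the loop, the minimum-contact condition is Mg = Mv_top²/r, so v_top² = gr.
With ω = v/R, the kinetic energy at speed v is ½(1+k)Mv² = (7/10)Mv².
Energy conservation from release (height h) to the top (height 2r): Mgh = Mg(2r) + (7/10)M·gr.
Thus h_min = 2r + (1+k)r/2 = r(2 + 1.4/2) = 1.2 × 2.7 ≈ 3.24 m.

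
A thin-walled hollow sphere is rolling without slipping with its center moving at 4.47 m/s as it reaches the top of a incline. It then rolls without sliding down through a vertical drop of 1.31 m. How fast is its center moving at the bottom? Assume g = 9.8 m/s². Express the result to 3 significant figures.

For this body I = (2/3)MR², i.e. k = I/(MR²) = 2/3.
Rolling without slipping gives ω = v/R, so the total kinetic energy is ½Mv² + ½Iω² = ½(1+k)Mv² = (5/6)Mv².
Conserving energy between top and bottom: (5/6)Mv² = (5/6)Mv₀² + Mgh, hence v² = v₀² + 2gh/(1+k).
v = √(4.47² + 2×9.8×1.31/1.667) = √35.39 ≈ 5.95 m/s.

v ≈ 5.95 m/s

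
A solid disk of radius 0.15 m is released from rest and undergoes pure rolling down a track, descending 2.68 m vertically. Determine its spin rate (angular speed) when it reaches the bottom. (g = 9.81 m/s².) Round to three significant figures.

With I = (1/2)MR², the ratio k = I/(MR²) is 0.5.
Pure rolling means v = ωR; then KE = ½Mv² + ½I(v/R)² = ½(1+k)Mv² = (3/4)Mv².
Energy conservation Mgh = ½(1+k)Mv² gives v = √(2gh/(1+k)) = √(2 × 9.81 × 2.68 / 1.5) = 5.921 m/s.
The angular speed follows from ω = v/R = 5.921/0.15 ≈ 39.5 rad/s.

ω ≈ 39.5 rad/s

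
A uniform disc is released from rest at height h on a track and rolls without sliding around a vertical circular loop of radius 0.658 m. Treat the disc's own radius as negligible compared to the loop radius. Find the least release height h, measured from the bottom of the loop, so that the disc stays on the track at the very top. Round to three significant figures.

The moment of inertia is (1/2)MR², giving k ≡ I/(MR²) = 0.5.
At the top of the loop, the minimum-contact condition is Mg = Mv_top²/r, so v_top² = gr.
With ω = v/R, the kinetic energy at speed v is ½(1+k)Mv² = (3/4)Mv².
Energy conservation from release (height h) to the top (height 2r): Mgh = Mg(2r) + (3/4)M·gr.
Thus h_min = 2r + (1+k)r/2 = r(2 + 1.5/2) = 0.658 × 2.75 ≈ 1.81 m.

h_min ≈ 1.81 m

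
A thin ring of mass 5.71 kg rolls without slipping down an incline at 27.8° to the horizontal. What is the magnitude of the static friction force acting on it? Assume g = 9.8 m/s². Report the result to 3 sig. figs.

f ≈ 13.0 N

The moment of inertia is MR², giving k ≡ I/(MR²) = 1.
Newton's second law down the slope: Mg sinθ − f = Ma. The torque equation fR = Iα (with α = a/R) gives f = kMa.
Combining, a = g sinθ/(1+k) and f = kMa = kMg sinθ/(1+k).
f = 1 × 5.71 × 9.8 × sin27.8° / 2 ≈ 13.0 N.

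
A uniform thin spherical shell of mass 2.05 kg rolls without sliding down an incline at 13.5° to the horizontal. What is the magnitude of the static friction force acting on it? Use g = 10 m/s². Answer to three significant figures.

f ≈ 1.91 N

Here I = (2/3)MR², so the shape factor k = I/(MR²) = 2/3.
Newton's second law down the slope: Mg sinθ − f = Ma. The torque equation fR = Iα (with α = a/R) gives f = kMa.
Combining, a = g sinθ/(1+k) and f = kMa = kMg sinθ/(1+k).
f = (2/3) × 2.05 × 10 × sin13.5° / 1.667 ≈ 1.91 N.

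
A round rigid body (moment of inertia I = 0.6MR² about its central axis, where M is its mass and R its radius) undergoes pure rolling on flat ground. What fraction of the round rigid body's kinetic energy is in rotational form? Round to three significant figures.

fraction ≈ 0.375

The moment of inertia is 0.6MR², giving k ≡ I/(MR²) = 0.6.
With ω = v/R, KE_trans = ½Mv² and KE_rot = ½Iω² = ½kMv², so KE_total = ½(1+k)Mv².
The rotational fraction is therefore k/(1+k) = 0.6/1.6 ≈ 0.375.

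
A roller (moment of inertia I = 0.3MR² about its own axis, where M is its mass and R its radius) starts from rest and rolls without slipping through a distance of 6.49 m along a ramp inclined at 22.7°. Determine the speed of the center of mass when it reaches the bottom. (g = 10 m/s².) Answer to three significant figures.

v ≈ 6.21 m/s

The moment of inertia is 0.3MR², giving k ≡ I/(MR²) = 0.3.
Pure rolling means v = ωR; then KE = ½Mv² + ½I(v/R)² = ½(1+k)Mv² = (13/20)Mv².
The vertical drop is h = L sinθ = 6.49 × sin22.7° = 2.505 m.
Setting Mgh = (13/20)Mv² gives v = √(2gh/(1+k)) = √(2·10·2.505/1.3) ≈ 6.21 m/s.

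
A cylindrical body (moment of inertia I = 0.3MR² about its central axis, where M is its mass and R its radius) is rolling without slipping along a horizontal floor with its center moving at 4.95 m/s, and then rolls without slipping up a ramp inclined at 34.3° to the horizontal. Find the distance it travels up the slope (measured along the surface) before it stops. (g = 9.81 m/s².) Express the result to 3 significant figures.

d ≈ 2.88 m

With I = 0.3MR², the ratio k = I/(MR²) is 0.3.
Since it rolls without slipping, ω = v/R and KE = ½Mv² + ½Iω² = ½(1+k)Mv² = (13/20)Mv².
Setting this equal to Mgh gives the vertical rise h = (1+k)v₀²/(2g) = 1.3×4.95²/(2×9.81) = 1.624 m.
The distance along the slope is d = h/sinθ = 1.624/sin34.3° ≈ 2.88 m.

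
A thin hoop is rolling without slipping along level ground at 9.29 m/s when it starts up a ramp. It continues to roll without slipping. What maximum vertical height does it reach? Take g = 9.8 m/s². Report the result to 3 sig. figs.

With I = MR², the ratio k = I/(MR²) is 1.
Rolling without slipping gives ω = v/R, so the total kinetic energy is ½Mv² + ½Iω² = ½(1+k)Mv² = Mv².
All of this converts to potential energy at the highest point: Mv₀² = Mgh.
Thus h = (1+k)v₀²/(2g) = 2 × 9.29² / (2 × 9.8) ≈ 8.81 m.

h ≈ 8.81 m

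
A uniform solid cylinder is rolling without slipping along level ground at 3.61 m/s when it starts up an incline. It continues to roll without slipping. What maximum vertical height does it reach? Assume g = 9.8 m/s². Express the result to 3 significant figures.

Here I = (1/2)MR², so the shape factor k = I/(MR²) = 0.5.
The rolling condition ω = v/R makes the rotational term ½I(v/R)² = ½kMv², so KE_total = ½(1+k)Mv² = (3/4)Mv².
At the top the kinetic energy is zero, so (3/4)Mv₀² = Mgh.
Thus h = (1+k)v₀²/(2g) = 1.5 × 3.61² / (2 × 9.8) ≈ 0.997 m.

h ≈ 0.997 m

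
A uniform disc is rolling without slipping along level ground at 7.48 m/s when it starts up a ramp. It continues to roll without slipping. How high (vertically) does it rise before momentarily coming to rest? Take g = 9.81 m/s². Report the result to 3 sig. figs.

With I = (1/2)MR², the ratio k = I/(MR²) is 0.5.
Rolling without slipping gives ω = v/R, so the total kinetic energy is ½Mv² + ½Iω² = ½(1+k)Mv² = (3/4)Mv².
At the top the kinetic energy is zero, so (3/4)Mv₀² = Mgh.
Thus h = (1+k)v₀²/(2g) = 1.5 × 7.48² / (2 × 9.81) ≈ 4.28 m.

h ≈ 4.28 m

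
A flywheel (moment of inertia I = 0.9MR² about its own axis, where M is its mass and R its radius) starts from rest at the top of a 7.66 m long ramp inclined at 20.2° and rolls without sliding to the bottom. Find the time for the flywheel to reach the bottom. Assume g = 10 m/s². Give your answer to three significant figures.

Here I = 0.9MR², so the shape factor k = I/(MR²) = 0.9.
Along the incline Mg sinθ − f = Ma, and torque about the center fR = Iα = kMR²(a/R) gives f = kMa.
Hence a = g sinθ/(1+k) = 10×sin20.2°/1.9 = 1.817 m/s².
Starting from rest, L = ½at², so t = √(2L/a) = √(2×7.66/1.817) ≈ 2.90 s.

t ≈ 2.90 s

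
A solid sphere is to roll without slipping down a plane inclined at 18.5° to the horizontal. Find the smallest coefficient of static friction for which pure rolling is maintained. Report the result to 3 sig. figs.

μ_min ≈ 0.0956

For this body I = (2/5)MR², i.e. k = I/(MR²) = 0.4.
Translational: Mg sinθ − f = Ma. Rotational about the CM: fR = Iα = kMRa, so f = kMa.
These give a = g sinθ/(1+k) and the required friction f = kMg sinθ/(1+k).
The normal force is N = Mg cosθ, so μ_min = f/N = k tanθ/(1+k).
μ_min = 0.4 × tan18.5° / 1.4 ≈ 0.0956.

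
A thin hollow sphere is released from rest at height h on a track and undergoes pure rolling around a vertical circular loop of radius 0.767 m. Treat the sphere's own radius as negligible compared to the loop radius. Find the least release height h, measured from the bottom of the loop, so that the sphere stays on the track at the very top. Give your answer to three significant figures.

h_min ≈ 2.17 m

For this body I = (2/3)MR², i.e. k = I/(MR²) = 2/3.
At the top of the loop, the minimum-contact condition is Mg = Mv_top²/r, so v_top² = gr.
With ω = v/R, the kinetic energy at speed v is ½(1+k)Mv² = (5/6)Mv².
Energy conservation from release (height h) to the top (height 2r): Mgh = Mg(2r) + (5/6)M·gr.
Thus h_min = 2r + (1+k)r/2 = r(2 + 1.667/2) = 0.767 × 2.833 ≈ 2.17 m.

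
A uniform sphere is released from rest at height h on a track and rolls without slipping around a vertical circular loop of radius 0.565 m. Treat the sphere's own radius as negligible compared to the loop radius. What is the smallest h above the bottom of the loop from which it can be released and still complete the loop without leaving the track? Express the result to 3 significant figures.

h_min ≈ 1.53 m

With I = (2/5)MR², the ratio k = I/(MR²) is 0.4.
At the top, contact is just lost when gravity alone supplies the centripetal force: Mg = Mv_top²/r, i.e. v_top² = gr.
With ω = v/R, the kinetic energy at speed v is ½(1+k)Mv² = (7/10)Mv².
Energy conservation from release (height h) to the top (height 2r): Mgh = Mg(2r) + (7/10)M·gr.
Thus h_min = 2r + (1+k)r/2 = r(2 + 1.4/2) = 0.565 × 2.7 ≈ 1.53 m.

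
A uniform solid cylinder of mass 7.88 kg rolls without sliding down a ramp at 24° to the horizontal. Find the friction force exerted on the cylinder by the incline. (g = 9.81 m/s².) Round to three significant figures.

For this body I = (1/2)MR², i.e. k = I/(MR²) = 0.5.
Along the incline Mg sinθ − f = Ma, and torque about the center fR = Iα = kMR²(a/R) gives f = kMa.
Combining, a = g sinθ/(1+k) and f = kMa = kMg sinθ/(1+k).
f = 0.5 × 7.88 × 9.81 × sin24° / 1.5 ≈ 10.5 N.

f ≈ 10.5 N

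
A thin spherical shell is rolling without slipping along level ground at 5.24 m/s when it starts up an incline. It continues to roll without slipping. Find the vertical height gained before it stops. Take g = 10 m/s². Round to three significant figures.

The moment of inertia is (2/3)MR², giving k ≡ I/(MR²) = 2/3.
Pure rolling means v = ωR; then KE = ½Mv² + ½I(v/R)² = ½(1+k)Mv² = (5/6)Mv².
At the top the kinetic energy is zero, so (5/6)Mv₀² = Mgh.
Thus h = (1+k)v₀²/(2g) = 1.667 × 5.24² / (2 × 10) ≈ 2.29 m.

h ≈ 2.29 m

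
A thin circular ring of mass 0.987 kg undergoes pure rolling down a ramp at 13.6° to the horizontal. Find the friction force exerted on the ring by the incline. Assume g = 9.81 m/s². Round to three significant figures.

f ≈ 1.14 N

Here I = MR², so the shape factor k = I/(MR²) = 1.
Translational: Mg sinθ − f = Ma. Rotational about the CM: fR = Iα = kMRa, so f = kMa.
Combining, a = g sinθ/(1+k) and f = kMa = kMg sinθ/(1+k).
f = 1 × 0.987 × 9.81 × sin13.6° / 2 ≈ 1.14 N.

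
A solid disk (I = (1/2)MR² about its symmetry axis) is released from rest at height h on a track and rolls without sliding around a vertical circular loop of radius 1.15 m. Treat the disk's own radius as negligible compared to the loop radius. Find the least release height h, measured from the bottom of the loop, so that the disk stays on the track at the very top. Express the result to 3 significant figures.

h_min ≈ 3.16 m

Here I = (1/2)MR², so the shape factor k = I/(MR²) = 0.5.
At the top, contact is just lost when gravity alone supplies the centripetal force: Mg = Mv_top²/r, i.e. v_top² = gr.
With ω = v/R, the kinetic energy at speed v is ½(1+k)Mv² = (3/4)Mv².
Energy conservation from release (height h) to the top (height 2r): Mgh = Mg(2r) + (3/4)M·gr.
Thus h_min = 2r + (1+k)r/2 = r(2 + 1.5/2) = 1.15 × 2.75 ≈ 3.16 m.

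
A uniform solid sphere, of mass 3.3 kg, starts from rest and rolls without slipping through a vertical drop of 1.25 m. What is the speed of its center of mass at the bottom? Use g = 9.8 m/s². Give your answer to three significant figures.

For this body I = (2/5)MR², i.e. k = I/(MR²) = 0.4.
Rolling without slipping gives ω = v/R, so the total kinetic energy is ½Mv² + ½Iω² = ½(1+k)Mv² = (7/10)Mv².
Energy conservation: Mgh = (7/10)Mv², so v = √(2gh/(1+k)) = √(2 × 9.8 × 1.25 / 1.4) ≈ 4.18 m/s.

v ≈ 4.18 m/s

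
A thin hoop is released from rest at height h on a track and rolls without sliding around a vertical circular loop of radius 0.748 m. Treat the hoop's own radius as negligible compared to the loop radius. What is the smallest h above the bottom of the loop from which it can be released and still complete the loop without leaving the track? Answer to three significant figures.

h_min ≈ 2.24 m

For this body I = MR², i.e. k = I/(MR²) = 1.
At the top of the loop, the minimum-contact condition is Mg = Mv_top²/r, so v_top² = gr.
With ω = v/R, the kinetic energy at speed v is ½(1+k)Mv² = Mv².
Energy conservation from release (height h) to the top (height 2r): Mgh = Mg(2r) + M·gr.
Thus h_min = 2r + (1+k)r/2 = r(2 + 2/2) = 0.748 × 3 ≈ 2.24 m.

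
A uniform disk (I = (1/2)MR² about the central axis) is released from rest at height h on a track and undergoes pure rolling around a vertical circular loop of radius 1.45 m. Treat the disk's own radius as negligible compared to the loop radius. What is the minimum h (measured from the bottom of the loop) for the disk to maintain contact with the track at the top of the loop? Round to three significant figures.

h_min ≈ 3.99 m

Here I = (1/2)MR², so the shape factor k = I/(MR²) = 0.5.
At the top of the loop, the minimum-contact condition is Mg = Mv_top²/r, so v_top² = gr.
With ω = v/R, the kinetic energy at speed v is ½(1+k)Mv² = (3/4)Mv².
Energy conservation from release (height h) to the top (height 2r): Mgh = Mg(2r) + (3/4)M·gr.
Thus h_min = 2r + (1+k)r/2 = r(2 + 1.5/2) = 1.45 × 2.75 ≈ 3.99 m.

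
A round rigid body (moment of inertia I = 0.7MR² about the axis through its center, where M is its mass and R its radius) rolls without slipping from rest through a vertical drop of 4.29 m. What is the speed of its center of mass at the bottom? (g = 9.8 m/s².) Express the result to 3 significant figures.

With I = 0.7MR², the ratio k = I/(MR²) is 0.7.
Rolling without slipping gives ω = v/R, so the total kinetic energy is ½Mv² + ½Iω² = ½(1+k)Mv² = (17/20)Mv².
Energy conservation: Mgh = (17/20)Mv², so v = √(2gh/(1+k)) = √(2 × 9.8 × 4.29 / 1.7) ≈ 7.03 m/s.

v ≈ 7.03 m/s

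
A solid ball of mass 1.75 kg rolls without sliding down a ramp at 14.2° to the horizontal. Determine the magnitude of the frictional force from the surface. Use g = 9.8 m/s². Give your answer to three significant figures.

f ≈ 1.20 N

Here I = (2/5)MR², so the shape factor k = I/(MR²) = 0.4.
Newton's second law down the slope: Mg sinθ − f = Ma. The torque equation fR = Iα (with α = a/R) gives f = kMa.
Combining, a = g sinθ/(1+k) and f = kMa = kMg sinθ/(1+k).
f = 0.4 × 1.75 × 9.8 × sin14.2° / 1.4 ≈ 1.20 N.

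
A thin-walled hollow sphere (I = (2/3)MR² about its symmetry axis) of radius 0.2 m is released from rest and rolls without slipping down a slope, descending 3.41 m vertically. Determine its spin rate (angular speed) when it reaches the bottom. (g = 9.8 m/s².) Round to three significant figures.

With I = (2/3)MR², the ratio k = I/(MR²) is 2/3.
The rolling condition ω = v/R makes the rotational term ½I(v/R)² = ½kMv², so KE_total = ½(1+k)Mv² = (5/6)Mv².
Energy conservation Mgh = ½(1+k)Mv² gives v = √(2gh/(1+k)) = √(2 × 9.8 × 3.41 / 1.667) = 6.333 m/s.
The angular speed follows from ω = v/R = 6.333/0.2 ≈ 31.7 rad/s.

ω ≈ 31.7 rad/s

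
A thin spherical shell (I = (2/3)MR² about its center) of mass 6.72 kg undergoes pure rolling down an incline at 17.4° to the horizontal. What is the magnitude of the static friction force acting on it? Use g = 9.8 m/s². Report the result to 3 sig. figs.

The moment of inertia is (2/3)MR², giving k ≡ I/(MR²) = 2/3.
Translational: Mg sinθ − f = Ma. Rotational about the CM: fR = Iα = kMRa, so f = kMa.
Combining, a = g sinθ/(1+k) and f = kMa = kMg sinθ/(1+k).
f = (2/3) × 6.72 × 9.8 × sin17.4° / 1.667 ≈ 7.88 N.

f ≈ 7.88 N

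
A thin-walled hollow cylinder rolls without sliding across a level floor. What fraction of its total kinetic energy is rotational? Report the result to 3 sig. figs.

Here I = MR², so the shape factor k = I/(MR²) = 1.
With ω = v/R, KE_trans = ½Mv² and KE_rot = ½Iω² = ½kMv², so KE_total = ½(1+k)Mv².
The rotational fraction is therefore k/(1+k) = 1/2 ≈ 0.500.

fraction ≈ 0.500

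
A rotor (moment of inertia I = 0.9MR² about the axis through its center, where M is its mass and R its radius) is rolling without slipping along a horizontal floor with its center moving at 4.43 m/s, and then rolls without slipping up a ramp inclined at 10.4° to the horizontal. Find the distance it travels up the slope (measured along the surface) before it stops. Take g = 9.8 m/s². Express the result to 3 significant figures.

Here I = 0.9MR², so the shape factor k = I/(MR²) = 0.9.
The rolling condition ω = v/R makes the rotational term ½I(v/R)² = ½kMv², so KE_total = ½(1+k)Mv² = (19/20)Mv².
Setting this equal to Mgh gives the vertical rise h = (1+k)v₀²/(2g) = 1.9×4.43²/(2×9.8) = 1.902 m.
Along the incline, d = h/sinθ = 1.902/sin10.4° ≈ 10.5 m.

d ≈ 10.5 m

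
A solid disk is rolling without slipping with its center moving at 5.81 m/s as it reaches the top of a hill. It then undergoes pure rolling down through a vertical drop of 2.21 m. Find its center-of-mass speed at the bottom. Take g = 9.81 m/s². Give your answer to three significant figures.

Here I = (1/2)MR², so the shape factor k = I/(MR²) = 0.5.
Rolling without slipping gives ω = v/R, so the total kinetic energy is ½Mv² + ½Iω² = ½(1+k)Mv² = (3/4)Mv².
Conserving energy between top and bottom: (3/4)Mv² = (3/4)Mv₀² + Mgh, hence v² = v₀² + 2gh/(1+k).
v = √(5.81² + 2×9.81×2.21/1.5) = √62.66 ≈ 7.92 m/s.

v ≈ 7.92 m/s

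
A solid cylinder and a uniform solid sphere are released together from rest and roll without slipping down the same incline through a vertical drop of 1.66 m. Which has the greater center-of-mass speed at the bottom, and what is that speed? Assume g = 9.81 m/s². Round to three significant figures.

For rolling without slipping, Mgh = ½(1+k)Mv² where k = I/(MR²), so v = √(2gh/(1+k)).
Solid cylinder: k = 0.5, giving v = √(2×9.81×1.66/1.5) = 4.66 m/s.
Uniform solid sphere: k = 0.4, giving v = √(2×9.81×1.66/1.4) = 4.823 m/s.
The smaller k wins: the uniform solid sphere, at ≈ 4.82 m/s.

the uniform solid sphere, at v ≈ 4.82 m/s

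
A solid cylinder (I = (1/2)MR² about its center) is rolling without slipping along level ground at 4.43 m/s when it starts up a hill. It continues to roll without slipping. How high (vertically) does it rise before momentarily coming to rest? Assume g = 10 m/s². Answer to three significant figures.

h ≈ 1.47 m

For this body I = (1/2)MR², i.e. k = I/(MR²) = 0.5.
Since it rolls without slipping, ω = v/R and KE = ½Mv² + ½Iω² = ½(1+k)Mv² = (3/4)Mv².
All of this converts to potential energy at the highest point: (3/4)Mv₀² = Mgh.
Thus h = (1+k)v₀²/(2g) = 1.5 × 4.43² / (2 × 10) ≈ 1.47 m.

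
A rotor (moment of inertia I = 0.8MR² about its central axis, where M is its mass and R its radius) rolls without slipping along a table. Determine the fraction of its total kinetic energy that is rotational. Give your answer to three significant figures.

The moment of inertia is 0.8MR², giving k ≡ I/(MR²) = 0.8.
Since ω = v/R, the translational part is ½Mv² and the rotational part is ½I(v/R)² = ½kMv²; the total is ½(1+k)Mv².
The rotational fraction is therefore k/(1+k) = 0.8/1.8 ≈ 0.444.

fraction ≈ 0.444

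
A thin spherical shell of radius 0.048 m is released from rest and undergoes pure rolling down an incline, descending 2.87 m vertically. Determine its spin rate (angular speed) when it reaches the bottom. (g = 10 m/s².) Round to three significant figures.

ω ≈ 122 rad/s

With I = (2/3)MR², the ratio k = I/(MR²) is 2/3.
The rolling condition ω = v/R makes the rotational term ½I(v/R)² = ½kMv², so KE_total = ½(1+k)Mv² = (5/6)Mv².
Energy conservation Mgh = ½(1+k)Mv² gives v = √(2gh/(1+k)) = √(2 × 10 × 2.87 / 1.667) = 5.869 m/s.
Then ω = v/R = 5.869 / 0.048 ≈ 122 rad/s.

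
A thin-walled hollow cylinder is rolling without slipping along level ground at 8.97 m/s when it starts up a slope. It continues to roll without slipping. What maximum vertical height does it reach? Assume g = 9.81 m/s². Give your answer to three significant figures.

h ≈ 8.20 m

The moment of inertia is MR², giving k ≡ I/(MR²) = 1.
The rolling condition ω = v/R makes the rotational term ½I(v/R)² = ½kMv², so KE_total = ½(1+k)Mv² = Mv².
All of this converts to potential energy at the highest point: Mv₀² = Mgh.
Thus h = (1+k)v₀²/(2g) = 2 × 8.97² / (2 × 9.81) ≈ 8.20 m.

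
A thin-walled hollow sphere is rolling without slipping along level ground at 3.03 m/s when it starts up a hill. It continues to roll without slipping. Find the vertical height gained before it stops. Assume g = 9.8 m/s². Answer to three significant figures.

h ≈ 0.781 m

The moment of inertia is (2/3)MR², giving k ≡ I/(MR²) = 2/3.
Since it rolls without slipping, ω = v/R and KE = ½Mv² + ½Iω² = ½(1+k)Mv² = (5/6)Mv².
All of this converts to potential energy at the highest point: (5/6)Mv₀² = Mgh.
Thus h = (1+k)v₀²/(2g) = 1.667 × 3.03² / (2 × 9.8) ≈ 0.781 m.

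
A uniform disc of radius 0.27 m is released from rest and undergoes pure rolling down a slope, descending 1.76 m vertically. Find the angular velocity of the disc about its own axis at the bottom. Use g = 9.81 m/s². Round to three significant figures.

ω ≈ 17.8 rad/s

With I = (1/2)MR², the ratio k = I/(MR²) is 0.5.
Since it rolls without slipping, ω = v/R and KE = ½Mv² + ½Iω² = ½(1+k)Mv² = (3/4)Mv².
Energy conservation Mgh = ½(1+k)Mv² gives v = √(2gh/(1+k)) = √(2 × 9.81 × 1.76 / 1.5) = 4.798 m/s.
Then ω = v/R = 4.798 / 0.27 ≈ 17.8 rad/s.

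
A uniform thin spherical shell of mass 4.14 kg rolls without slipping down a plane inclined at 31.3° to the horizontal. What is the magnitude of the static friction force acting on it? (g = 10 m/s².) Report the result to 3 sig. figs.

Here I = (2/3)MR², so the shape factor k = I/(MR²) = 2/3.
Along the incline Mg sinθ − f = Ma, and torque about the center fR = Iα = kMR²(a/R) gives f = kMa.
Combining, a = g sinθ/(1+k) and f = kMa = kMg sinθ/(1+k).
f = (2/3) × 4.14 × 10 × sin31.3° / 1.667 ≈ 8.60 N.

f ≈ 8.60 N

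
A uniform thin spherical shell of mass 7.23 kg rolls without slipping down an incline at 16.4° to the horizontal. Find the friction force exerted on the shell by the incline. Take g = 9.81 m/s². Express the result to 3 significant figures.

The moment of inertia is (2/3)MR², giving k ≡ I/(MR²) = 2/3.
Translational: Mg sinθ − f = Ma. Rotational about the CM: fR = Iα = kMRa, so f = kMa.
Combining, a = g sinθ/(1+k) and f = kMa = kMg sinθ/(1+k).
f = (2/3) × 7.23 × 9.81 × sin16.4° / 1.667 ≈ 8.01 N.

f ≈ 8.01 N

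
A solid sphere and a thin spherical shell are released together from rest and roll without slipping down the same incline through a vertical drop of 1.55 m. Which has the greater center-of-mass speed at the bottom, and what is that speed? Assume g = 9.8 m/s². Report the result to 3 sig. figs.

the solid sphere, at v ≈ 4.66 m/s

For rolling without slipping, Mgh = ½(1+k)Mv² where k = I/(MR²), so v = √(2gh/(1+k)).
Solid sphere: k = 0.4, giving v = √(2×9.8×1.55/1.4) = 4.658 m/s.
Thin spherical shell: k = 2/3, giving v = √(2×9.8×1.55/1.667) = 4.269 m/s.
The smaller k wins: the solid sphere, at ≈ 4.66 m/s.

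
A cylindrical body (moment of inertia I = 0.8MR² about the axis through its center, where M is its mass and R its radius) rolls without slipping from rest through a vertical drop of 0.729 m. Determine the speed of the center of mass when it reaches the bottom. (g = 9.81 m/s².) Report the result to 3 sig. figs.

Here I = 0.8MR², so the shape factor k = I/(MR²) = 0.8.
The rolling condition ω = v/R makes the rotational term ½I(v/R)² = ½kMv², so KE_total = ½(1+k)Mv² = (9/10)Mv².
Energy conservation: Mgh = (9/10)Mv², so v = √(2gh/(1+k)) = √(2 × 9.81 × 0.729 / 1.8) ≈ 2.82 m/s.

v ≈ 2.82 m/s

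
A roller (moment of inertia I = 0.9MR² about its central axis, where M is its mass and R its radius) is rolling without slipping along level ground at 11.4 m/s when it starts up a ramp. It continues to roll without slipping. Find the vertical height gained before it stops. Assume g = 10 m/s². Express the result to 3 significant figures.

The moment of inertia is 0.9MR², giving k ≡ I/(MR²) = 0.9.
The rolling condition ω = v/R makes the rotational term ½I(v/R)² = ½kMv², so KE_total = ½(1+k)Mv² = (19/20)Mv².
At the top the kinetic energy is zero, so (19/20)Mv₀² = Mgh.
Thus h = (1+k)v₀²/(2g) = 1.9 × 11.4² / (2 × 10) ≈ 12.3 m.

h ≈ 12.3 m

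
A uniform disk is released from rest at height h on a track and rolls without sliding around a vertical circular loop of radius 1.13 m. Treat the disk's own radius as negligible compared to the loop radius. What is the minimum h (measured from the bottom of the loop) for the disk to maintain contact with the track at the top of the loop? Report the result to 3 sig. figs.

The moment of inertia is (1/2)MR², giving k ≡ I/(MR²) = 0.5.
At the top, contact is just lost when gravity alone supplies the centripetal force: Mg = Mv_top²/r, i.e. v_top² = gr.
With ω = v/R, the kinetic energy at speed v is ½(1+k)Mv² = (3/4)Mv².
Energy conservation from release (height h) to the top (height 2r): Mgh = Mg(2r) + (3/4)M·gr.
Thus h_min = 2r + (1+k)r/2 = r(2 + 1.5/2) = 1.13 × 2.75 ≈ 3.11 m.

h_min ≈ 3.11 m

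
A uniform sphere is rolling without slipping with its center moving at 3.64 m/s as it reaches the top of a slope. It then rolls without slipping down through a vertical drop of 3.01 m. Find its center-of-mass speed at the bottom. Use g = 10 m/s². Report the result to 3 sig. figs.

v ≈ 7.50 m/s

The moment of inertia is (2/5)MR², giving k ≡ I/(MR²) = 0.4.
Pure rolling means v = ωR; then KE = ½Mv² + ½I(v/R)² = ½(1+k)Mv² = (7/10)Mv².
Energy conservation: (7/10)Mv₀² + Mgh = (7/10)Mv², so v² = v₀² + 2gh/(1+k).
v = √(3.64² + 2×10×3.01/1.4) = √56.25 ≈ 7.50 m/s.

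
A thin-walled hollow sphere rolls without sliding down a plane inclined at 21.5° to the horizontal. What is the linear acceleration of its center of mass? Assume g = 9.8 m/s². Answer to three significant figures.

a ≈ 2.16 m/s²

The moment of inertia is (2/3)MR², giving k ≡ I/(MR²) = 2/3.
Newton's second law down the slope: Mg sinθ − f = Ma. The torque equation fR = Iα (with α = a/R) gives f = kMa.
Eliminating f: Mg sinθ = (1+k)Ma, so a = g sinθ/(1+k) = 9.8 × sin21.5° / 1.667 ≈ 2.16 m/s².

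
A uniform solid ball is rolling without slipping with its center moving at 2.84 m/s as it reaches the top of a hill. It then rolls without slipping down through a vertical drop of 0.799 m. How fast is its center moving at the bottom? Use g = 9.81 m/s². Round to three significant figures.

Here I = (2/5)MR², so the shape factor k = I/(MR²) = 0.4.
The rolling condition ω = v/R makes the rotational term ½I(v/R)² = ½kMv², so KE_total = ½(1+k)Mv² = (7/10)Mv².
Energy conservation: (7/10)Mv₀² + Mgh = (7/10)Mv², so v² = v₀² + 2gh/(1+k).
v = √(2.84² + 2×9.81×0.799/1.4) = √19.26 ≈ 4.39 m/s.

v ≈ 4.39 m/s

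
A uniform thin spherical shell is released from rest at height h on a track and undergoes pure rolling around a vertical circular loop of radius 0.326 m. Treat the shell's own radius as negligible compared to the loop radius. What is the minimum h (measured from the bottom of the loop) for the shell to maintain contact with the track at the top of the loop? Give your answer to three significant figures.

h_min ≈ 0.924 m

With I = (2/3)MR², the ratio k = I/(MR²) is 2/3.
At the top, contact is just lost when gravity alone supplies the centripetal force: Mg = Mv_top²/r, i.e. v_top² = gr.
With ω = v/R, the kinetic energy at speed v is ½(1+k)Mv² = (5/6)Mv².
Energy conservation from release (height h) to the top (height 2r): Mgh = Mg(2r) + (5/6)M·gr.
Thus h_min = 2r + (1+k)r/2 = r(2 + 1.667/2) = 0.326 × 2.833 ≈ 0.924 m.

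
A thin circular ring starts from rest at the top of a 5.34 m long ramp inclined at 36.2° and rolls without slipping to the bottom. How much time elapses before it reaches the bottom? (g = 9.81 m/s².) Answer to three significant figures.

The moment of inertia is MR², giving k ≡ I/(MR²) = 1.
Newton's second law down the slope: Mg sinθ − f = Ma. The torque equation fR = Iα (with α = a/R) gives f = kMa.
Hence a = g sinθ/(1+k) = 9.81×sin36.2°/2 = 2.897 m/s².
Starting from rest, L = ½at², so t = √(2L/a) = √(2×5.34/2.897) ≈ 1.92 s.

t ≈ 1.92 s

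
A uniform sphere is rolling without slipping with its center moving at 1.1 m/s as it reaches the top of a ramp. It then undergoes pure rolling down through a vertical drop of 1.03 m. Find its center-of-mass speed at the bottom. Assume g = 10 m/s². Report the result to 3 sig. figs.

v ≈ 3.99 m/s

For this body I = (2/5)MR², i.e. k = I/(MR²) = 0.4.
Pure rolling means v = ωR; then KE = ½Mv² + ½I(v/R)² = ½(1+k)Mv² = (7/10)Mv².
Conserving energy between top and bottom: (7/10)Mv² = (7/10)Mv₀² + Mgh, hence v² = v₀² + 2gh/(1+k).
v = √(1.1² + 2×10×1.03/1.4) = √15.92 ≈ 3.99 m/s.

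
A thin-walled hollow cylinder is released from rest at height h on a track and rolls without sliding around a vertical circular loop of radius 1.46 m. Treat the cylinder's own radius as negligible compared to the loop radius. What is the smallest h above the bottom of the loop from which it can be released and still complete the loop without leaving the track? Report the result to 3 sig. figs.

h_min ≈ 4.38 m

Here I = MR², so the shape factor k = I/(MR²) = 1.
At the top of the loop, the minimum-contact condition is Mg = Mv_top²/r, so v_top² = gr.
With ω = v/R, the kinetic energy at speed v is ½(1+k)Mv² = Mv².
Energy conservation from release (height h) to the top (height 2r): Mgh = Mg(2r) + M·gr.
Thus h_min = 2r + (1+k)r/2 = r(2 + 2/2) = 1.46 × 3 ≈ 4.38 m.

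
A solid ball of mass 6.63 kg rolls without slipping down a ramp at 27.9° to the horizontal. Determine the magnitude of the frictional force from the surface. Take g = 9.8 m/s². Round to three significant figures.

The moment of inertia is (2/5)MR², giving k ≡ I/(MR²) = 0.4.
Along the incline Mg sinθ − f = Ma, and torque about the center fR = Iα = kMR²(a/R) gives f = kMa.
Combining, a = g sinθ/(1+k) and f = kMa = kMg sinθ/(1+k).
f = 0.4 × 6.63 × 9.8 × sin27.9° / 1.4 ≈ 8.69 N.

f ≈ 8.69 N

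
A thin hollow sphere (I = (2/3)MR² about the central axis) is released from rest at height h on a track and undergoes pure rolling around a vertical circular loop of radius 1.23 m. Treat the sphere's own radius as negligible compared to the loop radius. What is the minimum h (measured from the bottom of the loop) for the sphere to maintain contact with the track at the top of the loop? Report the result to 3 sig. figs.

Here I = (2/3)MR², so the shape factor k = I/(MR²) = 2/3.
At the top of the loop, the minimum-contact condition is Mg = Mv_top²/r, so v_top² = gr.
With ω = v/R, the kinetic energy at speed v is ½(1+k)Mv² = (5/6)Mv².
Energy conservation from release (height h) to the top (height 2r): Mgh = Mg(2r) + (5/6)M·gr.
Thus h_min = 2r + (1+k)r/2 = r(2 + 1.667/2) = 1.23 × 2.833 ≈ 3.49 m.

h_min ≈ 3.49 m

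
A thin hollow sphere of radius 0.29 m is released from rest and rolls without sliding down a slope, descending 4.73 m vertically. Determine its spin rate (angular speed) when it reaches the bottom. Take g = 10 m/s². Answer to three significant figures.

ω ≈ 26.0 rad/s

Here I = (2/3)MR², so the shape factor k = I/(MR²) = 2/3.
Rolling without slipping gives ω = v/R, so the total kinetic energy is ½Mv² + ½Iω² = ½(1+k)Mv² = (5/6)Mv².
Energy conservation Mgh = ½(1+k)Mv² gives v = √(2gh/(1+k)) = √(2 × 10 × 4.73 / 1.667) = 7.534 m/s.
The angular speed follows from ω = v/R = 7.534/0.29 ≈ 26.0 rad/s.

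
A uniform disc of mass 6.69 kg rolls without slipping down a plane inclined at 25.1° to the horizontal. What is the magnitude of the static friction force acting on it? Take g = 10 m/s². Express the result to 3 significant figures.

f ≈ 9.46 N

The moment of inertia is (1/2)MR², giving k ≡ I/(MR²) = 0.5.
Newton's second law down the slope: Mg sinθ − f = Ma. The torque equation fR = Iα (with α = a/R) gives f = kMa.
Combining, a = g sinθ/(1+k) and f = kMa = kMg sinθ/(1+k).
f = 0.5 × 6.69 × 10 × sin25.1° / 1.5 ≈ 9.46 N.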